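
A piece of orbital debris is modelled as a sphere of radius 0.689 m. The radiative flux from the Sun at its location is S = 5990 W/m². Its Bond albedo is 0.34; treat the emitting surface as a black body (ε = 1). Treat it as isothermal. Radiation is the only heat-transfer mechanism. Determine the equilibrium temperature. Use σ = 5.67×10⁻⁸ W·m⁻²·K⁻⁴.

T ≈ 363 K

At equilibrium, absorbed power = emitted power.
Absorbing cross-section = πr² = 1.491 m²; emitting surface = 4πr² = 5.966 m² (ratio 4).
(1−a)S·A_cross = εσ·A_surf·T⁴  ⇒  T⁴ = (1−a)S/(4σ).
T⁴ = 0.660·5990/(4·5.67×10⁻⁸) = 1.743×10¹⁰ K⁴.
T = (1.743×10¹⁰)^(1/4).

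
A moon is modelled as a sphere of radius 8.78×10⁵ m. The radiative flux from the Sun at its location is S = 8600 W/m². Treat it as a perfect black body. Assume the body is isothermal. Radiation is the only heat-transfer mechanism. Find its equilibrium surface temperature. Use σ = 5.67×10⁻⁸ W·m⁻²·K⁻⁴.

T ≈ 441 K

At equilibrium, absorbed power = emitted power.
Absorbing cross-section = πr² = 2.422×10¹² m²; emitting surface = 4πr² = 9.687×10¹² m² (ratio 4).
S·A_cross = εσ·A_surf·T⁴  ⇒  T⁴ = S/(4σ).
T⁴ = 1.00·8600/(4·5.67×10⁻⁸) = 3.792×10¹⁰ K⁴.
T = (3.792×10¹⁰)^(1/4).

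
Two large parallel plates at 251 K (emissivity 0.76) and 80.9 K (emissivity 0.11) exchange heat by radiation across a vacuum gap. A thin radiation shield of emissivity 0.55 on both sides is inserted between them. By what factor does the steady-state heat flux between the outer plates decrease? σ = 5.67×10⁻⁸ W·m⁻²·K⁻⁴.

Without shield: q₀ = σΔ(T⁴)/(1/ε₁+1/ε₂−1) with denominator 9.407.
With shield the two gaps are in series; the resistances add: (1/ε₁+1/ε_s−1)+(1/ε_s+1/ε₂−1) = 2.134+9.909 = 12.04.
Heat-flux ratio q₀/q = 12.04/9.407.

factor ≈ 1.28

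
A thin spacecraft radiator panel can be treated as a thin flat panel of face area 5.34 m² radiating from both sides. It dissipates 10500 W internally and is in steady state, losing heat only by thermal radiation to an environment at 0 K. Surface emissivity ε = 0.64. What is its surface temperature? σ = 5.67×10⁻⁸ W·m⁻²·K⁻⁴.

Steady state: internal power = radiated power, P = εσA T⁴.
Radiating area A = 2·5.34 = 10.68 m².
T⁴ = P/(εσA) = 10500/(0.64·5.67×10⁻⁸·10.68) = 2.709×10¹⁰ K⁴.
T = (2.709×10¹⁰)^(1/4).

T ≈ 406 K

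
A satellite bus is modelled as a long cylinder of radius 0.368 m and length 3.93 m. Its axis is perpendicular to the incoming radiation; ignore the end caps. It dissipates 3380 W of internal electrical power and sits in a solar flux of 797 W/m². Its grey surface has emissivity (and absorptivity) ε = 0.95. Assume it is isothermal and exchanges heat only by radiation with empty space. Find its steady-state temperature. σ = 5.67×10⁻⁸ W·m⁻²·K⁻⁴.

At steady state, absorbed solar power + internal power = radiated power.
Absorbed: α·S·A_cross = 0.95·797·2.892 = 2190 W (cross-section 2rL).
Total input = 2190 + 3380 = 5570 W.
Radiated: εσ·A_surf·T⁴ with A_surf = 2πrL = 9.087 m².
T⁴ = 5570/(0.95·5.67×10⁻⁸·9.087) = 1.138×10¹⁰ K⁴.

T ≈ 327 K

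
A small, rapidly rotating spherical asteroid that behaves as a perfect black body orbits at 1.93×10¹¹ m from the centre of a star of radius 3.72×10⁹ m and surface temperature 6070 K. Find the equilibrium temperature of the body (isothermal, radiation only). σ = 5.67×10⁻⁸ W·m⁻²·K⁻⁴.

The star's surface emits σT_*⁴; at distance d the flux is S = σT_*⁴(R_*/d)².
S = 5.67×10⁻⁸·(6070)⁴·(3.72×10⁹/1.93×10¹¹)² = 28600 W/m².
For an isothermal sphere T⁴ = (1−a)S/(4σ) = 1.261×10¹¹ K⁴.

T ≈ 596 K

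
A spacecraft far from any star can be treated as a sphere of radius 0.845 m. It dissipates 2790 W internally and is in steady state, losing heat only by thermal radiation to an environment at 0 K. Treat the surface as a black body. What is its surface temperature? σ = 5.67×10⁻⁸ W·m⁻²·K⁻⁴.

Steady state: internal power = radiated power, P = εσA T⁴.
Radiating area A = 4πr² = 8.973 m².
T⁴ = P/(εσA) = 2790/(1.0·5.67×10⁻⁸·8.973) = 5.484×10⁹ K⁴.
T = (5.484×10⁹)^(1/4).

T ≈ 272 K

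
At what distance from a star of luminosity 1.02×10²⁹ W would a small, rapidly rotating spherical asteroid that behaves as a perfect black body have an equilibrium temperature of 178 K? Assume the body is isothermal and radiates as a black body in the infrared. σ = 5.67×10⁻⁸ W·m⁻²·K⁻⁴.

d ≈ 5.97×10¹² m

For an isothermal black-emitting sphere, (1−a)S·πr² = σ·4πr²·T⁴ ⇒ S = 4σT⁴/(1−a).
S = 4·5.67×10⁻⁸·(178)⁴/1.00 = 227.7 W/m².
Flux falls as S = L/(4πd²), so d = √(L/(4πS)) = √(1.02×10²⁹/(4π·227.7)).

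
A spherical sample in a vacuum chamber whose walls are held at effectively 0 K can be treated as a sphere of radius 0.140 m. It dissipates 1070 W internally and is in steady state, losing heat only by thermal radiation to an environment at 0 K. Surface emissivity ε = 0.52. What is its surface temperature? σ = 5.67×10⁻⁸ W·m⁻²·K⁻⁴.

Steady state: internal power = radiated power, P = εσA T⁴.
Radiating area A = 4πr² = 0.2463 m².
T⁴ = P/(εσA) = 1070/(0.52·5.67×10⁻⁸·0.2463) = 1.473×10¹¹ K⁴.
T = (1.473×10¹¹)^(1/4).

T ≈ 620 K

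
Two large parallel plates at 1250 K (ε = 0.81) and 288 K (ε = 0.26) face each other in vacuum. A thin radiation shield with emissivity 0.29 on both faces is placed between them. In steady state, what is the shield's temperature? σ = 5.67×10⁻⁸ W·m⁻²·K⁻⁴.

T_s ≈ 1110 K

In steady state the net flux on the hot side equals that on the cold side.
σ(T₁⁴−T_s⁴)/D₁ = σ(T_s⁴−T₂⁴)/D₂, with D₁ = 1/ε₁+1/ε_s−1 = 3.683, D₂ = 1/ε_s+1/ε₂−1 = 6.294.
Solve for T_s⁴: T_s⁴ = (D₂·T₁⁴ + D₁·T₂⁴)/(D₁+D₂) = 1.543×10¹² K⁴.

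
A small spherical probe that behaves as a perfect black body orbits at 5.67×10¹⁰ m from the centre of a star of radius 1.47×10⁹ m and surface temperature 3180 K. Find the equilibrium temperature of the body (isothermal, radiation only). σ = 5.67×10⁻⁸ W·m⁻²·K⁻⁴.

The star's surface emits σT_*⁴; at distance d the flux is S = σT_*⁴(R_*/d)².
S = 5.67×10⁻⁸·(3180)⁴·(1.47×10⁹/5.67×10¹⁰)² = 3897 W/m².
For an isothermal sphere T⁴ = (1−a)S/(4σ) = 1.718×10¹⁰ K⁴.

T ≈ 362 K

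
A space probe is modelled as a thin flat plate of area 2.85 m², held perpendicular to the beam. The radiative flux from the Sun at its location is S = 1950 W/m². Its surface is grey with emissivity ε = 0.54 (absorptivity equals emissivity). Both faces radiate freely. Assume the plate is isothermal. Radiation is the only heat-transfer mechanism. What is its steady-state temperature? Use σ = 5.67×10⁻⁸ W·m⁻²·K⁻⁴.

T ≈ 362 K

At equilibrium, absorbed power = emitted power.
Absorbing cross-section = A = 2.850 m²; emitting surface = 2A = 5.700 m² (ratio 2).
εS·A_cross = εσ·A_surf·T⁴  ⇒  T⁴ = S/(2σ)   (ε cancels).
T⁴ = 1950/(2·5.67×10⁻⁸) = 1.720×10¹⁰ K⁴.
T = (1.720×10¹⁰)^(1/4).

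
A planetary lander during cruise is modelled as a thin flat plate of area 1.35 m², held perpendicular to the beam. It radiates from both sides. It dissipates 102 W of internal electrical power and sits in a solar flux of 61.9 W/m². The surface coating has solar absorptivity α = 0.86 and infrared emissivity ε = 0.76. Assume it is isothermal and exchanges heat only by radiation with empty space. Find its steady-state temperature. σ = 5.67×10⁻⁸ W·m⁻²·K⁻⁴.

At steady state, absorbed solar power + internal power = radiated power.
Absorbed: α·S·A_cross = 0.86·61.9·1.350 = 71.87 W (cross-section A).
Total input = 71.87 + 102 = 173.9 W.
Radiated: εσ·A_surf·T⁴ with A_surf = 2A = 2.700 m².
T⁴ = 173.9/(0.76·5.67×10⁻⁸·2.700) = 1.494×10⁹ K⁴.

T ≈ 197 K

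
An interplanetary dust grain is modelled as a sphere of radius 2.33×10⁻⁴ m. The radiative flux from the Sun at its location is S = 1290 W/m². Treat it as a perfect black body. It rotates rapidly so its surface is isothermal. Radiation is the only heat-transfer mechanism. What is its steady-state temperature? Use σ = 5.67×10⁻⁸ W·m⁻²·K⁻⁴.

T ≈ 275 K

At equilibrium, absorbed power = emitted power.
Absorbing cross-section = πr² = 1.706×10⁻⁷ m²; emitting surface = 4πr² = 6.822×10⁻⁷ m² (ratio 4).
S·A_cross = εσ·A_surf·T⁴  ⇒  T⁴ = S/(4σ).
T⁴ = 1.00·1290/(4·5.67×10⁻⁸) = 5.688×10⁹ K⁴.
T = (5.688×10⁹)^(1/4).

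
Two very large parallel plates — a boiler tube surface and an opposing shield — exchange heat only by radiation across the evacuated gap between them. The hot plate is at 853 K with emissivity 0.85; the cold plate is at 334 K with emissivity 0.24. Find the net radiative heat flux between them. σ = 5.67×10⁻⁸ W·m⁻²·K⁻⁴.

q ≈ 6750 W/m²

For two infinite grey parallel plates, q = σ(T₁⁴ − T₂⁴)/(1/ε₁ + 1/ε₂ − 1).
T₁⁴ − T₂⁴ = 5.294×10¹¹ − 1.244×10¹⁰ = 5.170×10¹¹ K⁴.
1/ε₁ + 1/ε₂ − 1 = 1.176 + 4.167 − 1 = 4.343.
q = 5.67×10⁻⁸ × 5.170×10¹¹ / 4.343.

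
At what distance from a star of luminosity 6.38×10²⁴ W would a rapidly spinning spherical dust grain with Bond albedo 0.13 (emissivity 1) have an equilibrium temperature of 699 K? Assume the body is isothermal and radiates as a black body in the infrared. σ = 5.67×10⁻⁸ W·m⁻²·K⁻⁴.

For an isothermal black-emitting sphere, (1−a)S·πr² = σ·4πr²·T⁴ ⇒ S = 4σT⁴/(1−a).
S = 4·5.67×10⁻⁸·(699)⁴/0.870 = 62230 W/m².
Flux falls as S = L/(4πd²), so d = √(L/(4πS)) = √(6.38×10²⁴/(4π·62230)).

d ≈ 2.86×10⁹ m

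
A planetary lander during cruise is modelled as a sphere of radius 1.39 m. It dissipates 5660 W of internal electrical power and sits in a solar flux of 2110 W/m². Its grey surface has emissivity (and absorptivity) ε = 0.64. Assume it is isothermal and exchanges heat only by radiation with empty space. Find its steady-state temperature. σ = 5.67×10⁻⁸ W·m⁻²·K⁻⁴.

T ≈ 354 K

At steady state, absorbed solar power + internal power = radiated power.
Absorbed: α·S·A_cross = 0.64·2110·6.070 = 8197 W (cross-section πr²).
Total input = 8197 + 5660 = 13860 W.
Radiated: εσ·A_surf·T⁴ with A_surf = 4πr² = 24.28 m².
T⁴ = 13860/(0.64·5.67×10⁻⁸·24.28) = 1.573×10¹⁰ K⁴.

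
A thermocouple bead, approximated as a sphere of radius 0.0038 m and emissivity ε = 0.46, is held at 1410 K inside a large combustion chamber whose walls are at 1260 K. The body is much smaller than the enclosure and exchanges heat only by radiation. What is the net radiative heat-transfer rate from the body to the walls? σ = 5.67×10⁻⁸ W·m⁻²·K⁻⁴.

P_net ≈ 6.78 W

For a small grey body in a large enclosure: P_net = εσA(T_body⁴ − T_wall⁴).
A = 4πr² = 1.815×10⁻⁴ m²; T_body⁴ − T_wall⁴ = 3.953×10¹² − 2.520×10¹² = 1.432×10¹² K⁴.
|P_net| = 0.46·5.67×10⁻⁸·1.815×10⁻⁴·1.432×10¹².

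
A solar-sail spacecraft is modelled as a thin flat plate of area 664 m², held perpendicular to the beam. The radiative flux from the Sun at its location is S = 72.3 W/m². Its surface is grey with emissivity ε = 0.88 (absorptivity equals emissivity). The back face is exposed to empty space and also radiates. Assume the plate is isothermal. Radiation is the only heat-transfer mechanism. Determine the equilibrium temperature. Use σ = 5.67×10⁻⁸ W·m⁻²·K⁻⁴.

At equilibrium, absorbed power = emitted power.
Absorbing cross-section = A = 664.0 m²; emitting surface = 2A = 1328 m² (ratio 2).
εS·A_cross = εσ·A_surf·T⁴  ⇒  T⁴ = S/(2σ)   (ε cancels).
T⁴ = 72.3/(2·5.67×10⁻⁸) = 6.376×10⁸ K⁴.
T = (6.376×10⁸)^(1/4).

T ≈ 159 K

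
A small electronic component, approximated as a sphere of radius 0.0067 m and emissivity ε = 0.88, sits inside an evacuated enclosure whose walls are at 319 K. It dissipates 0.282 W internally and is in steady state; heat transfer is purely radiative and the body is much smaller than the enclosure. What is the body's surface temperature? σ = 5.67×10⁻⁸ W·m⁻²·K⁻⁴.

T ≈ 378 K

For a small grey body in a large enclosure, net radiated power = εσA(T⁴ − T_w⁴).
Steady state: P = εσA(T⁴ − T_w⁴) with A = 4πr² = 5.641×10⁻⁴ m².
T⁴ = P/(εσA) + T_w⁴ = 0.282/(0.88·5.67×10⁻⁸·5.641×10⁻⁴) + (319)⁴
    = 1.002×10¹⁰ + 1.036×10¹⁰ = 2.037×10¹⁰ K⁴.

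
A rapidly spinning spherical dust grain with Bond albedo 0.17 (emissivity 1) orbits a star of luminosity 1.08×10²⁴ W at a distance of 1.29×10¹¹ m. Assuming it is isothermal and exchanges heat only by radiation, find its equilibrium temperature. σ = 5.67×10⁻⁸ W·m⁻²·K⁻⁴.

T ≈ 65.9 K

First find the stellar flux at distance d: S = L/(4πd²) = 1.08×10²⁴/(4π·(1.29×10¹¹)²) = 5.165 W/m².
For an isothermal sphere, absorbed (1−a)S·πr² = emitted σ·4πr²·T⁴, so T⁴ = (1−a)S/(4σ).
T⁴ = 0.830·5.165/(4·5.67×10⁻⁸) = 1.890×10⁷ K⁴.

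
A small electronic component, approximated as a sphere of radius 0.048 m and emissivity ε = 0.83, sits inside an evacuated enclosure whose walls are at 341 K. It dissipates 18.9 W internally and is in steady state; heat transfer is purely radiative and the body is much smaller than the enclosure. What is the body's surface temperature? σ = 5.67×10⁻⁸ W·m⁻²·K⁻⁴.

For a small grey body in a large enclosure, net radiated power = εσA(T⁴ − T_w⁴).
Steady state: P = εσA(T⁴ − T_w⁴) with A = 4πr² = 0.02895 m².
T⁴ = P/(εσA) + T_w⁴ = 18.9/(0.83·5.67×10⁻⁸·0.02895) + (341)⁴
    = 1.387×10¹⁰ + 1.352×10¹⁰ = 2.739×10¹⁰ K⁴.

T ≈ 407 K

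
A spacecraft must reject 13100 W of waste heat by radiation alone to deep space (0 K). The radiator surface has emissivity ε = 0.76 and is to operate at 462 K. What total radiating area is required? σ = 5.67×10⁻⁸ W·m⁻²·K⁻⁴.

A ≈ 6.67 m²

P = εσA T⁴ ⇒ A = P/(εσT⁴).
T⁴ = 4.556×10¹⁰ K⁴.
A = 13100/(0.76 × 5.67×10⁻⁸ × 4.556×10¹⁰).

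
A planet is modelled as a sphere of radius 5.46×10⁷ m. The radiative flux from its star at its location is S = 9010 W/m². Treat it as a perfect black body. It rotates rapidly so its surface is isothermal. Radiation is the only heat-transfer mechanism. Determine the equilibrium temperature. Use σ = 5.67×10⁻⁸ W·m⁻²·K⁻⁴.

At equilibrium, absorbed power = emitted power.
Absorbing cross-section = πr² = 9.366×10¹⁵ m²; emitting surface = 4πr² = 3.746×10¹⁶ m² (ratio 4).
S·A_cross = εσ·A_surf·T⁴  ⇒  T⁴ = S/(4σ).
T⁴ = 1.00·9010/(4·5.67×10⁻⁸) = 3.973×10¹⁰ K⁴.
T = (3.973×10¹⁰)^(1/4).

T ≈ 446 K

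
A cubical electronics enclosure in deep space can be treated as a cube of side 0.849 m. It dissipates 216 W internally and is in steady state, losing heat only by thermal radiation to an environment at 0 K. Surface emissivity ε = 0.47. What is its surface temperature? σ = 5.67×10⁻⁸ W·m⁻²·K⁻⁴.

T ≈ 208 K

Steady state: internal power = radiated power, P = εσA T⁴.
Radiating area A = 6L² = 4.325 m².
T⁴ = P/(εσA) = 216/(0.47·5.67×10⁻⁸·4.325) = 1.874×10⁹ K⁴.
T = (1.874×10⁹)^(1/4).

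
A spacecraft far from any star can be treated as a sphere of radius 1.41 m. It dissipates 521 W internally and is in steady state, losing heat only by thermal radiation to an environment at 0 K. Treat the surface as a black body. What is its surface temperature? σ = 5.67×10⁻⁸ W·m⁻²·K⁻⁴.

T ≈ 138 K

Steady state: internal power = radiated power, P = εσA T⁴.
Radiating area A = 4πr² = 24.98 m².
T⁴ = P/(εσA) = 521/(1.0·5.67×10⁻⁸·24.98) = 3.678×10⁸ K⁴.
T = (3.678×10⁸)^(1/4).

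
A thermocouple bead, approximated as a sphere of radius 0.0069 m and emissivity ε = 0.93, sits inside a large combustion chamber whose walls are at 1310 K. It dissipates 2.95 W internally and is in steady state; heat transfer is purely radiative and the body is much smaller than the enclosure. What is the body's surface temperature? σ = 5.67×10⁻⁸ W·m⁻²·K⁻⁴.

T ≈ 1320 K

For a small grey body in a large enclosure, net radiated power = εσA(T⁴ − T_w⁴).
Steady state: P = εσA(T⁴ − T_w⁴) with A = 4πr² = 5.983×10⁻⁴ m².
T⁴ = P/(εσA) + T_w⁴ = 2.95/(0.93·5.67×10⁻⁸·5.983×10⁻⁴) + (1310)⁴
    = 9.351×10¹⁰ + 2.945×10¹² = 3.039×10¹² K⁴.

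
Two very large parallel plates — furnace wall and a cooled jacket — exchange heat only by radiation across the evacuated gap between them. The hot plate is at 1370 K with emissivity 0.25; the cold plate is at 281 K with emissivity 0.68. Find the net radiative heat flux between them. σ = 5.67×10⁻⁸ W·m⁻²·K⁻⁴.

For two infinite grey parallel plates, q = σ(T₁⁴ − T₂⁴)/(1/ε₁ + 1/ε₂ − 1).
T₁⁴ − T₂⁴ = 3.523×10¹² − 6.235×10⁹ = 3.517×10¹² K⁴.
1/ε₁ + 1/ε₂ − 1 = 4.000 + 1.471 − 1 = 4.471.
q = 5.67×10⁻⁸ × 3.517×10¹² / 4.471.

q ≈ 44600 W/m²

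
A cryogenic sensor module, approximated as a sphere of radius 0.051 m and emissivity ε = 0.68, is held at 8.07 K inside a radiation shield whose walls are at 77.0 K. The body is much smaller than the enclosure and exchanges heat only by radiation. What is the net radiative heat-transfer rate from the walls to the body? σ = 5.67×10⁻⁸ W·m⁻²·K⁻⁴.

For a small grey body in a large enclosure: P_net = εσA(T_body⁴ − T_wall⁴).
A = 4πr² = 0.03269 m²; T_body⁴ − T_wall⁴ = 4241 − 3.515×10⁷ = -3.515×10⁷ K⁴.
|P_net| = 0.68·5.67×10⁻⁸·0.03269·3.515×10⁷.

P_net ≈ 0.0443 W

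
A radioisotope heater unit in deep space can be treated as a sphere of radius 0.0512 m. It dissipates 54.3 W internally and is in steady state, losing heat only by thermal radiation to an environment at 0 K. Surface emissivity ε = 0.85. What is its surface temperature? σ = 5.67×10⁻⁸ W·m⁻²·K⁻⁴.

Steady state: internal power = radiated power, P = εσA T⁴.
Radiating area A = 4πr² = 0.03294 m².
T⁴ = P/(εσA) = 54.3/(0.85·5.67×10⁻⁸·0.03294) = 3.420×10¹⁰ K⁴.
T = (3.420×10¹⁰)^(1/4).

T ≈ 430 K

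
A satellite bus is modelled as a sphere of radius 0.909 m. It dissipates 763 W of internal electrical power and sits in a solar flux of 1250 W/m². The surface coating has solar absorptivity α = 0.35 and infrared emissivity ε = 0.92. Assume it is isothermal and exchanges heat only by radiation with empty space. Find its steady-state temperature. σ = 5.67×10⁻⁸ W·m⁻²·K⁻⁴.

T ≈ 243 K

At steady state, absorbed solar power + internal power = radiated power.
Absorbed: α·S·A_cross = 0.35·1250·2.596 = 1136 W (cross-section πr²).
Total input = 1136 + 763 = 1899 W.
Radiated: εσ·A_surf·T⁴ with A_surf = 4πr² = 10.38 m².
T⁴ = 1899/(0.92·5.67×10⁻⁸·10.38) = 3.505×10⁹ K⁴.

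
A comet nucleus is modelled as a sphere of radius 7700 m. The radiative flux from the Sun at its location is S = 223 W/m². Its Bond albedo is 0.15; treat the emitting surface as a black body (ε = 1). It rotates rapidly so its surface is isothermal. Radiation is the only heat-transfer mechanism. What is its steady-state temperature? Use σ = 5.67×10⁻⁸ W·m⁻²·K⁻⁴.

T ≈ 170 K

At equilibrium, absorbed power = emitted power.
Absorbing cross-section = πr² = 1.863×10⁸ m²; emitting surface = 4πr² = 7.451×10⁸ m² (ratio 4).
(1−a)S·A_cross = εσ·A_surf·T⁴  ⇒  T⁴ = (1−a)S/(4σ).
T⁴ = 0.850·223/(4·5.67×10⁻⁸) = 8.358×10⁸ K⁴.
T = (8.358×10⁸)^(1/4).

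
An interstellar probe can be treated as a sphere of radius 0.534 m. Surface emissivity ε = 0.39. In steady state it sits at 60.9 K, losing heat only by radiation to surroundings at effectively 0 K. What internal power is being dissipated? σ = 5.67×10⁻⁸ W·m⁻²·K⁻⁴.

P ≈ 1.09 W

Steady state: P = εσA T⁴.
A = 4πr² = 3.583 m²; T⁴ = (60.9)⁴ = 1.376×10⁷ K⁴.
P = 0.39 × 5.67×10⁻⁸ × 3.583 × 1.376×10⁷.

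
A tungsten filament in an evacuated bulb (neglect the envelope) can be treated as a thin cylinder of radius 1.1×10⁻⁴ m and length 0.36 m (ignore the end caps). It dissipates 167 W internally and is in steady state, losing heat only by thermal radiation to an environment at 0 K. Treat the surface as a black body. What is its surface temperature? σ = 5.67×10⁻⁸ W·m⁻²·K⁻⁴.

T ≈ 1850 K

Steady state: internal power = radiated power, P = εσA T⁴.
Radiating area A = 2πrL = 2.488×10⁻⁴ m².
T⁴ = P/(εσA) = 167/(1.0·5.67×10⁻⁸·2.488×10⁻⁴) = 1.184×10¹³ K⁴.
T = (1.184×10¹³)^(1/4).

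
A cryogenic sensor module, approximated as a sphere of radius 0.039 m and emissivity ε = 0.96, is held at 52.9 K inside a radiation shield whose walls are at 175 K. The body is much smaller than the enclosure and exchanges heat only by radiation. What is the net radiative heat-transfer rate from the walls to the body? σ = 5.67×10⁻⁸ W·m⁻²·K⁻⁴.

For a small grey body in a large enclosure: P_net = εσA(T_body⁴ − T_wall⁴).
A = 4πr² = 0.01911 m²; T_body⁴ − T_wall⁴ = 7.831×10⁶ − 9.379×10⁸ = -9.301×10⁸ K⁴.
|P_net| = 0.96·5.67×10⁻⁸·0.01911·9.301×10⁸.

P_net ≈ 0.968 W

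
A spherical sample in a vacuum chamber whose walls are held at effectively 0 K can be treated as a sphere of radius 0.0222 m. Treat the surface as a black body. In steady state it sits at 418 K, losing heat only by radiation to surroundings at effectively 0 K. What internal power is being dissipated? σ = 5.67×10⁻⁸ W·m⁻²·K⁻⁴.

Steady state: P = εσA T⁴.
A = 4πr² = 0.006193 m²; T⁴ = (418)⁴ = 3.053×10¹⁰ K⁴.
P = 1.0 × 5.67×10⁻⁸ × 0.006193 × 3.053×10¹⁰.

P ≈ 10.7 W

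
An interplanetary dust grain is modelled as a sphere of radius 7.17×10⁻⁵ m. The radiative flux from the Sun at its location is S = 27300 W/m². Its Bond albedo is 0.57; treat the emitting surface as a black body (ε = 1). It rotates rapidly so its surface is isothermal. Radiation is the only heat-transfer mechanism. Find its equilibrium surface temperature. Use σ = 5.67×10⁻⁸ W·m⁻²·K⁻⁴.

T ≈ 477 K

At equilibrium, absorbed power = emitted power.
Absorbing cross-section = πr² = 1.615×10⁻⁸ m²; emitting surface = 4πr² = 6.460×10⁻⁸ m² (ratio 4).
(1−a)S·A_cross = εσ·A_surf·T⁴  ⇒  T⁴ = (1−a)S/(4σ).
T⁴ = 0.430·27300/(4·5.67×10⁻⁸) = 5.176×10¹⁰ K⁴.
T = (5.176×10¹⁰)^(1/4).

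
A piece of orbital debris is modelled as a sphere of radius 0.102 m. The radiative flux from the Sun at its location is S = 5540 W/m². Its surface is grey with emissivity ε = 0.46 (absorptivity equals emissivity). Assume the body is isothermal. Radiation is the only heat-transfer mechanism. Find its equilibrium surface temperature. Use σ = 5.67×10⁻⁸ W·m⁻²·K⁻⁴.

At equilibrium, absorbed power = emitted power.
Absorbing cross-section = πr² = 0.03269 m²; emitting surface = 4πr² = 0.1307 m² (ratio 4).
εS·A_cross = εσ·A_surf·T⁴  ⇒  T⁴ = S/(4σ)   (ε cancels).
T⁴ = 5540/(4·5.67×10⁻⁸) = 2.443×10¹⁰ K⁴.
T = (2.443×10¹⁰)^(1/4).

T ≈ 395 K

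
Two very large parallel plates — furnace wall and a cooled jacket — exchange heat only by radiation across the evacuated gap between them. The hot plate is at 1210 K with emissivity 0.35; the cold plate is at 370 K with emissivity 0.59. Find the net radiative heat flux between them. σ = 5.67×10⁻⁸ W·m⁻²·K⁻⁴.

q ≈ 33900 W/m²

For two infinite grey parallel plates, q = σ(T₁⁴ − T₂⁴)/(1/ε₁ + 1/ε₂ − 1).
T₁⁴ − T₂⁴ = 2.144×10¹² − 1.874×10¹⁰ = 2.125×10¹² K⁴.
1/ε₁ + 1/ε₂ − 1 = 2.857 + 1.695 − 1 = 3.552.
q = 5.67×10⁻⁸ × 2.125×10¹² / 3.552.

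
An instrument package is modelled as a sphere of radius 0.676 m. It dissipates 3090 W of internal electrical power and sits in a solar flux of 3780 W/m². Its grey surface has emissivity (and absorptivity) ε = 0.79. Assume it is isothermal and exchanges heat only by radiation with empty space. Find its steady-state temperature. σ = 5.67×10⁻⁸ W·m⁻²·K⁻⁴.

T ≈ 412 K

At steady state, absorbed solar power + internal power = radiated power.
Absorbed: α·S·A_cross = 0.79·3780·1.436 = 4287 W (cross-section πr²).
Total input = 4287 + 3090 = 7377 W.
Radiated: εσ·A_surf·T⁴ with A_surf = 4πr² = 5.743 m².
T⁴ = 7377/(0.79·5.67×10⁻⁸·5.743) = 2.868×10¹⁰ K⁴.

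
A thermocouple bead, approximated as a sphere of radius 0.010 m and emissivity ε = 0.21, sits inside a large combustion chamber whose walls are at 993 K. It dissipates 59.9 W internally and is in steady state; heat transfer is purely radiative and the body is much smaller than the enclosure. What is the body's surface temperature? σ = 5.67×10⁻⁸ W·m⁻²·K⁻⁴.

For a small grey body in a large enclosure, net radiated power = εσA(T⁴ − T_w⁴).
Steady state: P = εσA(T⁴ − T_w⁴) with A = 4πr² = 0.001257 m².
T⁴ = P/(εσA) + T_w⁴ = 59.9/(0.21·5.67×10⁻⁸·0.001257) + (993)⁴
    = 4.003×10¹² + 9.723×10¹¹ = 4.976×10¹² K⁴.

T ≈ 1490 K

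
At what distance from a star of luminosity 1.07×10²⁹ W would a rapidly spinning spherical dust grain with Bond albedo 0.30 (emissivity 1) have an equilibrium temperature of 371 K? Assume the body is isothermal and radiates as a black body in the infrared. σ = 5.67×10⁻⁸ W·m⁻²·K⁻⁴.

For an isothermal black-emitting sphere, (1−a)S·πr² = σ·4πr²·T⁴ ⇒ S = 4σT⁴/(1−a).
S = 4·5.67×10⁻⁸·(371)⁴/0.700 = 6138 W/m².
Flux falls as S = L/(4πd²), so d = √(L/(4πS)) = √(1.07×10²⁹/(4π·6138)).

d ≈ 1.18×10¹² m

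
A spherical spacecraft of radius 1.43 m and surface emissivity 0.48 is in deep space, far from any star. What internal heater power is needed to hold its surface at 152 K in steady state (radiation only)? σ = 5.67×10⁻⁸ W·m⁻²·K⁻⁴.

P ≈ 373 W

P = εσ·4πr²·T⁴.
4πr² = 25.70 m²; T⁴ = 5.338×10⁸ K⁴.
P = 0.48·5.67×10⁻⁸·25.70·5.338×10⁸.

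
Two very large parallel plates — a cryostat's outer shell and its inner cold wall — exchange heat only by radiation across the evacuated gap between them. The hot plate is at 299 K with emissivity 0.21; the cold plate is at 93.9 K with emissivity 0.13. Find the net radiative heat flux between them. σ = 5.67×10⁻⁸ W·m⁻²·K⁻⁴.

q ≈ 39.2 W/m²

For two infinite grey parallel plates, q = σ(T₁⁴ − T₂⁴)/(1/ε₁ + 1/ε₂ − 1).
T₁⁴ − T₂⁴ = 7.993×10⁹ − 7.774×10⁷ = 7.915×10⁹ K⁴.
1/ε₁ + 1/ε₂ − 1 = 4.762 + 7.692 − 1 = 11.45.
q = 5.67×10⁻⁸ × 7.915×10⁹ / 11.45.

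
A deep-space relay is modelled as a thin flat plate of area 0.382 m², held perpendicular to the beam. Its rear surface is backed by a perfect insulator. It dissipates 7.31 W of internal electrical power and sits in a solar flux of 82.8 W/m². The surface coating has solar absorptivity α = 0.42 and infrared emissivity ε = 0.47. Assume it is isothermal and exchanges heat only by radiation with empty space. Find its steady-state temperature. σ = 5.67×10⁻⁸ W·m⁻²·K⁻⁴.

At steady state, absorbed solar power + internal power = radiated power.
Absorbed: α·S·A_cross = 0.42·82.8·0.3820 = 13.28 W (cross-section A).
Total input = 13.28 + 7.31 = 20.59 W.
Radiated: εσ·A_surf·T⁴ with A_surf = A = 0.3820 m².
T⁴ = 20.59/(0.47·5.67×10⁻⁸·0.3820) = 2.023×10⁹ K⁴.

T ≈ 212 K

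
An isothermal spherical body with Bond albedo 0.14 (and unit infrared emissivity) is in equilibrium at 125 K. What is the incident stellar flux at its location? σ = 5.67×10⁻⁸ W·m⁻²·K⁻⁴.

S ≈ 64.4 W/m²

(1−a)S·πr² = σ·4πr²·T⁴ ⇒ S = 4σT⁴/(1−a).
S = 4·5.67×10⁻⁸·2.441×10⁸/0.860.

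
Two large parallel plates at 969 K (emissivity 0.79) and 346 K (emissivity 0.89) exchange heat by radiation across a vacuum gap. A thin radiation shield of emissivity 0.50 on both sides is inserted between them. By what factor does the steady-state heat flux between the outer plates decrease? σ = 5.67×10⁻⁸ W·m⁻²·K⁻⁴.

Without shield: q₀ = σΔ(T⁴)/(1/ε₁+1/ε₂−1) with denominator 1.389.
With shield the two gaps are in series; the resistances add: (1/ε₁+1/ε_s−1)+(1/ε_s+1/ε₂−1) = 2.266+2.124 = 4.389.
Heat-flux ratio q₀/q = 4.389/1.389.

factor ≈ 3.16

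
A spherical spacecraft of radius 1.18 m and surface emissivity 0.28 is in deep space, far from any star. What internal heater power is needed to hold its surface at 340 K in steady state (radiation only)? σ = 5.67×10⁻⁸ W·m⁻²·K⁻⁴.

P ≈ 3710 W

P = εσ·4πr²·T⁴.
4πr² = 17.50 m²; T⁴ = 1.336×10¹⁰ K⁴.
P = 0.28·5.67×10⁻⁸·17.50·1.336×10¹⁰.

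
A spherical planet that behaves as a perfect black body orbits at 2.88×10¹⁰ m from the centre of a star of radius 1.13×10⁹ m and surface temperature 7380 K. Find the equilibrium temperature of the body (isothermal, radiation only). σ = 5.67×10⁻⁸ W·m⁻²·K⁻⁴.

The star's surface emits σT_*⁴; at distance d the flux is S = σT_*⁴(R_*/d)².
S = 5.67×10⁻⁸·(7380)⁴·(1.13×10⁹/2.88×10¹⁰)² = 2.589×10⁵ W/m².
For an isothermal sphere T⁴ = (1−a)S/(4σ) = 1.142×10¹² K⁴.

T ≈ 1030 K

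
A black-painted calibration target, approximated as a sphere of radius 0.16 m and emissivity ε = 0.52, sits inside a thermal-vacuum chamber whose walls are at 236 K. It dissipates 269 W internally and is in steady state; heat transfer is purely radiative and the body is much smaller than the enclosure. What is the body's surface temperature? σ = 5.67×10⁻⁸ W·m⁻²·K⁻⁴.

T ≈ 421 K

For a small grey body in a large enclosure, net radiated power = εσA(T⁴ − T_w⁴).
Steady state: P = εσA(T⁴ − T_w⁴) with A = 4πr² = 0.3217 m².
T⁴ = P/(εσA) + T_w⁴ = 269/(0.52·5.67×10⁻⁸·0.3217) + (236)⁴
    = 2.836×10¹⁰ + 3.102×10⁹ = 3.146×10¹⁰ K⁴.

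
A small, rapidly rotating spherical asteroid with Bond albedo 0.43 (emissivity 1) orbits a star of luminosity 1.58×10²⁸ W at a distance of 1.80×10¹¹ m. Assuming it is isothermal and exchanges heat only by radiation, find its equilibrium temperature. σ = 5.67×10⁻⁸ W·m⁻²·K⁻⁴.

First find the stellar flux at distance d: S = L/(4πd²) = 1.58×10²⁸/(4π·(1.80×10¹¹)²) = 38810 W/m².
For an isothermal sphere, absorbed (1−a)S·πr² = emitted σ·4πr²·T⁴, so T⁴ = (1−a)S/(4σ).
T⁴ = 0.570·38810/(4·5.67×10⁻⁸) = 9.753×10¹⁰ K⁴.

T ≈ 559 K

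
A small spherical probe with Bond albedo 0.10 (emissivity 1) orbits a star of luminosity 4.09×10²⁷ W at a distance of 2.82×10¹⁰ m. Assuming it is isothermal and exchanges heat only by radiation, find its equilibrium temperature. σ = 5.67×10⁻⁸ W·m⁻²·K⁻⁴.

T ≈ 1130 K

First find the stellar flux at distance d: S = L/(4πd²) = 4.09×10²⁷/(4π·(2.82×10¹⁰)²) = 4.093×10⁵ W/m².
For an isothermal sphere, absorbed (1−a)S·πr² = emitted σ·4πr²·T⁴, so T⁴ = (1−a)S/(4σ).
T⁴ = 0.900·4.093×10⁵/(4·5.67×10⁻⁸) = 1.624×10¹² K⁴.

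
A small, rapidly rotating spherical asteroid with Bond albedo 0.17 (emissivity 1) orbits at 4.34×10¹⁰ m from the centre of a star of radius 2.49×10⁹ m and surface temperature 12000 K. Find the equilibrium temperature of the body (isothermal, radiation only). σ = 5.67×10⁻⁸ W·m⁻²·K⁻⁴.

The star's surface emits σT_*⁴; at distance d the flux is S = σT_*⁴(R_*/d)².
S = 5.67×10⁻⁸·(12000)⁴·(2.49×10⁹/4.34×10¹⁰)² = 3.870×10⁶ W/m².
For an isothermal sphere T⁴ = (1−a)S/(4σ) = 1.416×10¹³ K⁴.

T ≈ 1940 K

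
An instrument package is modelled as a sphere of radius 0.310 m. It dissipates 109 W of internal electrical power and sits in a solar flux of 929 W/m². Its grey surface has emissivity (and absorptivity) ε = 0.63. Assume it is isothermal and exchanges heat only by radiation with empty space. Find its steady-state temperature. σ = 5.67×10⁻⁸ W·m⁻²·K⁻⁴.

T ≈ 285 K

At steady state, absorbed solar power + internal power = radiated power.
Absorbed: α·S·A_cross = 0.63·929·0.3019 = 176.7 W (cross-section πr²).
Total input = 176.7 + 109 = 285.7 W.
Radiated: εσ·A_surf·T⁴ with A_surf = 4πr² = 1.208 m².
T⁴ = 285.7/(0.63·5.67×10⁻⁸·1.208) = 6.623×10⁹ K⁴.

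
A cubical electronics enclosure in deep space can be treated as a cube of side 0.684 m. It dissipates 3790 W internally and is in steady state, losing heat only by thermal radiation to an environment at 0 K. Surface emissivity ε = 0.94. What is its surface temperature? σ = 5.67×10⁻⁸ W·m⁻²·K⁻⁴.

Steady state: internal power = radiated power, P = εσA T⁴.
Radiating area A = 6L² = 2.807 m².
T⁴ = P/(εσA) = 3790/(0.94·5.67×10⁻⁸·2.807) = 2.533×10¹⁰ K⁴.
T = (2.533×10¹⁰)^(1/4).

T ≈ 399 K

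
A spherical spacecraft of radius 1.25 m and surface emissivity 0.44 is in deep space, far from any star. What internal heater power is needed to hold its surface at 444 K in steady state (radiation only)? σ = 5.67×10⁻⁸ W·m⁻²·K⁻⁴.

P ≈ 19000 W

P = εσ·4πr²·T⁴.
4πr² = 19.63 m²; T⁴ = 3.886×10¹⁰ K⁴.
P = 0.44·5.67×10⁻⁸·19.63·3.886×10¹⁰.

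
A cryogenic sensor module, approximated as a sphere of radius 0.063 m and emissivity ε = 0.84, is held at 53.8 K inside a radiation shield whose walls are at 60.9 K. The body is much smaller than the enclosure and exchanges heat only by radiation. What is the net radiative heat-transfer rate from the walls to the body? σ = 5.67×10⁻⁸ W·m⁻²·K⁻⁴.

For a small grey body in a large enclosure: P_net = εσA(T_body⁴ − T_wall⁴).
A = 4πr² = 0.04988 m²; T_body⁴ − T_wall⁴ = 8.378×10⁶ − 1.376×10⁷ = -5.377×10⁶ K⁴.
|P_net| = 0.84·5.67×10⁻⁸·0.04988·5.377×10⁶.

P_net ≈ 0.0128 W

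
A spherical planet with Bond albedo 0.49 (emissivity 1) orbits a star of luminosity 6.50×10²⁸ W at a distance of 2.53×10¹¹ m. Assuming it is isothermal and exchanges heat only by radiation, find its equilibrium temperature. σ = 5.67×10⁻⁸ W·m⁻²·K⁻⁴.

T ≈ 653 K

First find the stellar flux at distance d: S = L/(4πd²) = 6.50×10²⁸/(4π·(2.53×10¹¹)²) = 80810 W/m².
For an isothermal sphere, absorbed (1−a)S·πr² = emitted σ·4πr²·T⁴, so T⁴ = (1−a)S/(4σ).
T⁴ = 0.510·80810/(4·5.67×10⁻⁸) = 1.817×10¹¹ K⁴.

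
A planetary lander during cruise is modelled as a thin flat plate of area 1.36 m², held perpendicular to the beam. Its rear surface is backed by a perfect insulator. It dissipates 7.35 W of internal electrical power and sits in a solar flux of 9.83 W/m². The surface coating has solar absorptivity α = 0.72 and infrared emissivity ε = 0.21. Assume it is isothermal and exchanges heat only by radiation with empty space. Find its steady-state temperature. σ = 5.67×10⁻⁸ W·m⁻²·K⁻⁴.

At steady state, absorbed solar power + internal power = radiated power.
Absorbed: α·S·A_cross = 0.72·9.83·1.360 = 9.626 W (cross-section A).
Total input = 9.626 + 7.35 = 16.98 W.
Radiated: εσ·A_surf·T⁴ with A_surf = A = 1.360 m².
T⁴ = 16.98/(0.21·5.67×10⁻⁸·1.360) = 1.048×10⁹ K⁴.

T ≈ 180 K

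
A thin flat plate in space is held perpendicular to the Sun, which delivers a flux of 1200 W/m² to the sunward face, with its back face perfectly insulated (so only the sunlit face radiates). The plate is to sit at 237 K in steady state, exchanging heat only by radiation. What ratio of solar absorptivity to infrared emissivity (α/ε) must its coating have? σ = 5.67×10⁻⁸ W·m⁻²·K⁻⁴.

Balance: αS·A = εσ·1A·T⁴ ⇒ α/ε = σT⁴/S.
α/ε = 5.67×10⁻⁸·(237)⁴/1200 = 5.67×10⁻⁸·3.155×10⁹/1200.

α/ε ≈ 0.149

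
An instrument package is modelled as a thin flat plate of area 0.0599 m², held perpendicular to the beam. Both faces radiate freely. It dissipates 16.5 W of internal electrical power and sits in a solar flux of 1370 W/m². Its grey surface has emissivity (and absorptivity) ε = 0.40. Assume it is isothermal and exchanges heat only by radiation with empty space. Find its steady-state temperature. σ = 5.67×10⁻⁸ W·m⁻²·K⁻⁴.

At steady state, absorbed solar power + internal power = radiated power.
Absorbed: α·S·A_cross = 0.40·1370·0.05990 = 32.83 W (cross-section A).
Total input = 32.83 + 16.5 = 49.33 W.
Radiated: εσ·A_surf·T⁴ with A_surf = 2A = 0.1198 m².
T⁴ = 49.33/(0.40·5.67×10⁻⁸·0.1198) = 1.815×10¹⁰ K⁴.

T ≈ 367 K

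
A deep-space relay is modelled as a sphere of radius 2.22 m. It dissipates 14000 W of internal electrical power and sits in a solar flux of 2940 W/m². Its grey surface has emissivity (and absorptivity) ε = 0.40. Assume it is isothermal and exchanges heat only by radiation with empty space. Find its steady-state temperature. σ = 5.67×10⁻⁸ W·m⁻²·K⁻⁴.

At steady state, absorbed solar power + internal power = radiated power.
Absorbed: α·S·A_cross = 0.40·2940·15.48 = 18210 W (cross-section πr²).
Total input = 18210 + 14000 = 32210 W.
Radiated: εσ·A_surf·T⁴ with A_surf = 4πr² = 61.93 m².
T⁴ = 32210/(0.40·5.67×10⁻⁸·61.93) = 2.293×10¹⁰ K⁴.

T ≈ 389 K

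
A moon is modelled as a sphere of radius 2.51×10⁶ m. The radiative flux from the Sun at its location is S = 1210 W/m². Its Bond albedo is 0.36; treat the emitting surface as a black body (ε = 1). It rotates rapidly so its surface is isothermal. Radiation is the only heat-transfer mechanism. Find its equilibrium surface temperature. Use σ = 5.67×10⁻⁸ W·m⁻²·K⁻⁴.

At equilibrium, absorbed power = emitted power.
Absorbing cross-section = πr² = 1.979×10¹³ m²; emitting surface = 4πr² = 7.917×10¹³ m² (ratio 4).
(1−a)S·A_cross = εσ·A_surf·T⁴  ⇒  T⁴ = (1−a)S/(4σ).
T⁴ = 0.640·1210/(4·5.67×10⁻⁸) = 3.414×10⁹ K⁴.
T = (3.414×10⁹)^(1/4).

T ≈ 242 K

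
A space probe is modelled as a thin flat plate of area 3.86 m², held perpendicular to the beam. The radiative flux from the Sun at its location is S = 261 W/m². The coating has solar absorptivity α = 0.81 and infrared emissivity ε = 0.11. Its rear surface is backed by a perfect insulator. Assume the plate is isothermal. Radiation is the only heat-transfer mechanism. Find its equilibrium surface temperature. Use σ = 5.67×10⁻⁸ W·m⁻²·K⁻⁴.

T ≈ 429 K

At equilibrium, absorbed power = emitted power.
Absorbing cross-section = A = 3.860 m²; emitting surface = A = 3.860 m² (ratio 1).
αS·A_cross = εσ·A_surf·T⁴  ⇒  T⁴ = αS/(ε·1σ).
T⁴ = 0.810·261/(0.11·1·5.67×10⁻⁸) = 3.390×10¹⁰ K⁴.
T = (3.390×10¹⁰)^(1/4).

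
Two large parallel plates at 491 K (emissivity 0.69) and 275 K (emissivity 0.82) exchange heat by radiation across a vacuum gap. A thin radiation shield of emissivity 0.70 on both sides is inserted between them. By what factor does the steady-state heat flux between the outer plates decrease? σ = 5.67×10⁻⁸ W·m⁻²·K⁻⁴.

Without shield: q₀ = σΔ(T⁴)/(1/ε₁+1/ε₂−1) with denominator 1.669.
With shield the two gaps are in series; the resistances add: (1/ε₁+1/ε_s−1)+(1/ε_s+1/ε₂−1) = 1.878+1.648 = 3.526.
Heat-flux ratio q₀/q = 3.526/1.669.

factor ≈ 2.11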